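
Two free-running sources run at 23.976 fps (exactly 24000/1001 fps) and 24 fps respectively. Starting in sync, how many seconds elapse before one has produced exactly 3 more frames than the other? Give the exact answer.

125.125 seconds

The gap grows by |24 − 24000/1001| = 24/1001 frames per second.
Time for a 3-frame gap: 3 ÷ (24/1001) = 125.125 s.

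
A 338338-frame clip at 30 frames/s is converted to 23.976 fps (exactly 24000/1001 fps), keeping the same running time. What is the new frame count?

Target frames = source frames × (target rate / source rate) = 338338 × (24000/1001)/(30) = 338338 × 800/1001 = 270400.

270400 frames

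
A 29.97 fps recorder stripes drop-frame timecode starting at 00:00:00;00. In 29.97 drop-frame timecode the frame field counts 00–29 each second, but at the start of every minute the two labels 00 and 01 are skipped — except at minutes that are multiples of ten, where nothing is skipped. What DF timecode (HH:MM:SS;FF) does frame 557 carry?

00:00:18;17

Ten DF minutes hold 17982 frames, so frame 557 lies in block 0 (frames 0–17981) with 557 frames into that block.
The block's first minute is 1800 frames and the rest 1798 each; 557 frames reaches minute 0, so 0 × 18 + 0 × 2 = 0 labels have been skipped so far.
Adding those back, label number 557 + 0 = 557 at 30 labels/s is 18 s + 17 f = 0 h 0 min 18 s frame 17, i.e. 00:00:18;17.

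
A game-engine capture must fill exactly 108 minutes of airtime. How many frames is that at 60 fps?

108 min = 6480 s.
Frames = 6480 × 60 = 388800.

388800 frames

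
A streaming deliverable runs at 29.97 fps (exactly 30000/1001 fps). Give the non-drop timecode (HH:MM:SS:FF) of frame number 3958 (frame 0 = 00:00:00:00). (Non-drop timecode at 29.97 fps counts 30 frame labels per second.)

3958 ÷ 30 = 131 full seconds, remainder 28 frames.
131 s = 0 h 2 min 11 s.
Timecode: 00:02:11:28.

00:02:11:28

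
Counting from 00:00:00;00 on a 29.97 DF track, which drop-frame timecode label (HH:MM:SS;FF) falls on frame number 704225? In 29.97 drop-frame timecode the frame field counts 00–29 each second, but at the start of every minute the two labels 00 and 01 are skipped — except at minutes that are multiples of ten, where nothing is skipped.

Each 10-minute DF block holds 10 × 60 × 30 − 9 × 2 = 17982 frames. 704225 ÷ 17982 → 39 full blocks, remainder 2927.
Within the partial block the first minute is 1800 frames and each further minute 1798, so 1 further minute boundary passed. Total skipped labels = 18 × 39 + 2 × 1 = 704.
Non-drop label index = 704225 + 704 = 704929; at 30 labels/s that is 06:31:37:19, i.e. DF 06:31:37;19.

06:31:37;19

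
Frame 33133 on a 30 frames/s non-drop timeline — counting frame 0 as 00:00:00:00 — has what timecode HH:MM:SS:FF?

00:18:24:13

33133 ÷ 30 = 1104 full seconds, remainder 13 frames.
1104 s = 0 h 18 min 24 s.
Timecode: 00:18:24:13.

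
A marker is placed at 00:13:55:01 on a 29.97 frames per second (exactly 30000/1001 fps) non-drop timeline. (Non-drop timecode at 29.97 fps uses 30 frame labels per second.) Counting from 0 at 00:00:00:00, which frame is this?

Total seconds to the label: (0 × 3600 + 13 × 60 + 55) = 835.
Frame index = 835 × 30 + 1 = 25051.

25051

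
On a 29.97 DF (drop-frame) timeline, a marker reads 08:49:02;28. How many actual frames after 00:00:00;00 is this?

As if non-drop at 30 labels/s: (8 × 3600 + 49 × 60 + 2) × 30 + 28 = 952288.
Minute boundaries passed: 529; those not divisible by 10: 529 − 52 = 477; dropped labels = 2 × 477 = 954.
Actual frame index = 952288 − 954 = 951334.

951334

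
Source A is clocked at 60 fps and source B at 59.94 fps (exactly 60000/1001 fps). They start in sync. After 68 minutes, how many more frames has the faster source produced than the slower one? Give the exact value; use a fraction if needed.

244800/1001 frames

68 min = 4080 s.
A emits 60 × 4080 = 244800 frames; B emits 60000/1001 × 4080 = 244800000/1001.
Difference = 244800/1001 frames (≈ 244.5554); B is behind A.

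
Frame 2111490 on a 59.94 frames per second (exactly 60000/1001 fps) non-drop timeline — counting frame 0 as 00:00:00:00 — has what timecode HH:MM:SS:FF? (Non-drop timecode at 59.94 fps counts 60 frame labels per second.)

09:46:31:30

2111490 ÷ 60 = 35191 full seconds, remainder 30 frames.
35191 s = 9 h 46 min 31 s.
Timecode: 09:46:31:30.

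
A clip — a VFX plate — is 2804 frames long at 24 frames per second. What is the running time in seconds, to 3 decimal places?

116.833 seconds

Running time = 2804 × 1/24 = 701/6 s ≈ 116.833 s.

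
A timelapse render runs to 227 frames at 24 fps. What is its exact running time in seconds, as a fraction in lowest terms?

Running time = 227 ÷ (24) = 227 × 1/24 = 227/24 s.

227/24 seconds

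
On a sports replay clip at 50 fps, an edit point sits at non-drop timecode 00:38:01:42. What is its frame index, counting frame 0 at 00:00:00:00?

frame 114092

Total seconds to the label: (0 × 3600 + 38 × 60 + 1) = 2281.
Frame index = 2281 × 50 + 42 = 114092.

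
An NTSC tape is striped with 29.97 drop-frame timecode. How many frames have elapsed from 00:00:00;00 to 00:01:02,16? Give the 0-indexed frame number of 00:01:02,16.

As if non-drop at 30 labels/s: (0 × 3600 + 1 × 60 + 2) × 30 + 16 = 1876.
Minute boundaries passed: 1; those not divisible by 10: 1 − 0 = 1; dropped labels = 2 × 1 = 2.
Actual frame index = 1876 − 2 = 1874.

1874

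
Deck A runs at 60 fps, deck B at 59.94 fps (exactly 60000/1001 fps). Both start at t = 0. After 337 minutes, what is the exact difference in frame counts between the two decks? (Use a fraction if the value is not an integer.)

1213200/1001 frames

337 min = 20220 s.
A emits 60 × 20220 = 1213200 frames; B emits 60000/1001 × 20220 = 1213200000/1001.
Difference = 1213200/1001 frames (≈ 1211.9880); B is behind A.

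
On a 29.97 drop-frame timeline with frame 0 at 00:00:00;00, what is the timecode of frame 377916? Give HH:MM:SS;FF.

03:30:09;24

Ten DF minutes hold 17982 frames, so frame 377916 lies in block 21 (frames 377622–395603) with 294 frames into that block.
The block's first minute is 1800 frames and the rest 1798 each; 294 frames reaches minute 0, so 21 × 18 + 0 × 2 = 378 labels have been skipped so far.
Adding those back, label number 377916 + 378 = 378294 at 30 labels/s is 12609 s + 24 f = 3 h 30 min 9 s frame 24, i.e. 03:30:09;24.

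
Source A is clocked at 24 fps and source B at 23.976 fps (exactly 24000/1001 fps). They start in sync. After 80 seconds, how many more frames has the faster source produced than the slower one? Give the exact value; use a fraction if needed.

A emits 24 × 80 = 1920 frames; B emits 24000/1001 × 80 = 1920000/1001.
Difference = 1920/1001 frames (≈ 1.9181); B is behind A.

1920/1001 frames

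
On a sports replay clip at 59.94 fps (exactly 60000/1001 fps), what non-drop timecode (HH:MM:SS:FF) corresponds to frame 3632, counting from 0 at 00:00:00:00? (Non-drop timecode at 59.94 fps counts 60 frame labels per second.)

3632 ÷ 60 = 60 full seconds, remainder 32 frames.
60 s = 0 h 1 min 0 s.
Timecode: 00:01:00:32.

00:01:00:32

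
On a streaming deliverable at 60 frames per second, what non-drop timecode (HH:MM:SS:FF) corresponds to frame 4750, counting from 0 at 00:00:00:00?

00:01:19:10

4750 ÷ 60 = 79 full seconds, remainder 10 frames.
79 s = 0 h 1 min 19 s.
Timecode: 00:01:19:10.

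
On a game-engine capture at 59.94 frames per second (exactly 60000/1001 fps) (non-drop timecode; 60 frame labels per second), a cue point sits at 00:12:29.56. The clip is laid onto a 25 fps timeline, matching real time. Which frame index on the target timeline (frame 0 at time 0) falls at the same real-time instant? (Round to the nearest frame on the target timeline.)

Source frame index: (0×3600 + 12×60 + 29) × 60 + 56 = 44996.
Real time: 44996 / (60000/1001) = 11260249/15000 s.
Target frame: (11260249/15000) × (25) = 11260249/600 ≈ 18767.082 → 18767.

frame 18767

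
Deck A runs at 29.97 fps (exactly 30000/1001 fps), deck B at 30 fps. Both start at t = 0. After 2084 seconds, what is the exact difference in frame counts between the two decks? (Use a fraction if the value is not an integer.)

62520/1001 frames

A emits 30000/1001 × 2084 = 62520000/1001 frames; B emits 30 × 2084 = 62520.
Difference = 62520/1001 frames (≈ 62.4575); B is ahead of A.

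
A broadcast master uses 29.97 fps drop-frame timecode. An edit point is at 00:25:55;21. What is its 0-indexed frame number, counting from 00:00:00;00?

46625

Complete 10-minute blocks: 2, each 17982 frames → 35964.
Remaining 5 whole minutes in the current block: 1800 + 4 × 1798 = 8992 frames.
Within the current minute: 55 × 30 + 21 − 2 = 1669 (labels ;00/;01 skipped at this minute). Total = 35964 + 8992 + 1669 = 46625.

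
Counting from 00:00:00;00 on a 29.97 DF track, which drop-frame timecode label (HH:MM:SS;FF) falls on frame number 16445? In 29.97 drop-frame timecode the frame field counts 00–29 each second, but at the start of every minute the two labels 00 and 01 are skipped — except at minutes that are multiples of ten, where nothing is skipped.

00:09:08;23

Ten DF minutes hold 17982 frames, so frame 16445 lies in block 0 (frames 0–17981) with 16445 frames into that block.
The block's first minute is 1800 frames and the rest 1798 each; 16445 frames reaches minute 9, so 0 × 18 + 9 × 2 = 18 labels have been skipped so far.
Adding those back, label number 16445 + 18 = 16463 at 30 labels/s is 548 s + 23 f = 0 h 9 min 8 s frame 23, i.e. 00:09:08;23.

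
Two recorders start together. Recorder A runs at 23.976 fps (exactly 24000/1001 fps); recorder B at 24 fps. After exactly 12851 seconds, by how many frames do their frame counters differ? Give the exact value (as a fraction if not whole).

308424/1001 frames

A emits 24000/1001 × 12851 = 308424000/1001 frames; B emits 24 × 12851 = 308424.
Difference = 308424/1001 frames (≈ 308.1159); B is ahead of A.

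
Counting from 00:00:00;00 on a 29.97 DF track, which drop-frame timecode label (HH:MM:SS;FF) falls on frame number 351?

Each 10-minute DF block holds 10 × 60 × 30 − 9 × 2 = 17982 frames. 351 ÷ 17982 → 0 full blocks, remainder 351.
Within the partial block the first minute is 1800 frames and each further minute 1798, so 0 further minute boundaries passed. Total skipped labels = 18 × 0 + 2 × 0 = 0.
Non-drop label index = 351 + 0 = 351; at 30 labels/s that is 00:00:11:21, i.e. DF 00:00:11;21.

00:00:11;21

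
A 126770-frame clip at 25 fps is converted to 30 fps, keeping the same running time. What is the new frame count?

152124 frames

Target frames = source frames × (target rate / source rate) = 126770 × (30)/(25) = 126770 × 6/5 = 152124.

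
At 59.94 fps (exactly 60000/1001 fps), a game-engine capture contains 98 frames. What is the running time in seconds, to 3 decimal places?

1.635 seconds

Running time = 98 × 1001/60000 = 49049/30000 s ≈ 1.635 s.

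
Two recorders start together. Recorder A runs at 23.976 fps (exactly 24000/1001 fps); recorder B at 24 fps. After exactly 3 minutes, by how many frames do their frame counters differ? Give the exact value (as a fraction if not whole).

3 min = 180 s.
A emits 24000/1001 × 180 = 4320000/1001 frames; B emits 24 × 180 = 4320.
Difference = 4320/1001 frames (≈ 4.3157); B is ahead of A.

4320/1001 frames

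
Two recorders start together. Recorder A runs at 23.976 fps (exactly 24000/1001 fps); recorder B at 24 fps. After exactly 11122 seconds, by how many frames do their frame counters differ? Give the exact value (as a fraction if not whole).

A emits 24000/1001 × 11122 = 266928000/1001 frames; B emits 24 × 11122 = 266928.
Difference = 266928/1001 frames (≈ 266.6613); B is ahead of A.

266928/1001 frames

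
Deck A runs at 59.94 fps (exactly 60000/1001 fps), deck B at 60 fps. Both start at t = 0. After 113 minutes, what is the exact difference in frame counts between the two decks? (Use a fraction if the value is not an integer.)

406800/1001 frames

113 min = 6780 s.
A emits 60000/1001 × 6780 = 406800000/1001 frames; B emits 60 × 6780 = 406800.
Difference = 406800/1001 frames (≈ 406.3936); B is ahead of A.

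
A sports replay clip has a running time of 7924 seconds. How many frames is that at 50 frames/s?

Frames = 7924 × 50 = 396200.

396200 frames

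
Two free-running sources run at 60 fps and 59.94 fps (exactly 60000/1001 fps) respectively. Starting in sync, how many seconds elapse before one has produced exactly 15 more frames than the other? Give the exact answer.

The gap grows by |60000/1001 − 60| = 60/1001 frames per second.
Time for a 15-frame gap: 15 ÷ (60/1001) = 250.25 s.

250.25 seconds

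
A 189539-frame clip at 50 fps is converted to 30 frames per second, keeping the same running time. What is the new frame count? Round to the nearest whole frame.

113723 frames

Frames at target rate = 189539 × (30) / (50) = 568617/5 ≈ 113723.400.
Nearest whole frame: 113723.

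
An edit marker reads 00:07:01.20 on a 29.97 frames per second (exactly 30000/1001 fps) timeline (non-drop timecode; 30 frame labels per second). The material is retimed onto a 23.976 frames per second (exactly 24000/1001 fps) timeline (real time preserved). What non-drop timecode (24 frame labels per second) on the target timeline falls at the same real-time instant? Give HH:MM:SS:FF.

00:07:01:16

Source frame index: (0×3600 + 7×60 + 1) × 30 + 20 = 12650.
Real time: 12650 / (30000/1001) = 253253/600 s.
Target frame: (253253/600) × (24000/1001) = 10120.
At 24 labels/s: frame 10120 → 00:07:01:16.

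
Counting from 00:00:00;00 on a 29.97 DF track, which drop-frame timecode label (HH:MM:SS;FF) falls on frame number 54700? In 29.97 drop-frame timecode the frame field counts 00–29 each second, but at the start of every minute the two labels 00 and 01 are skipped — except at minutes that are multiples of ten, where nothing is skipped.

00:30:25;04

Each 10-minute DF block holds 10 × 60 × 30 − 9 × 2 = 17982 frames. 54700 ÷ 17982 → 3 full blocks, remainder 754.
Within the partial block the first minute is 1800 frames and each further minute 1798, so 0 further minute boundaries passed. Total skipped labels = 18 × 3 + 2 × 0 = 54.
Non-drop label index = 54700 + 54 = 54754; at 30 labels/s that is 00:30:25:04, i.e. DF 00:30:25;04.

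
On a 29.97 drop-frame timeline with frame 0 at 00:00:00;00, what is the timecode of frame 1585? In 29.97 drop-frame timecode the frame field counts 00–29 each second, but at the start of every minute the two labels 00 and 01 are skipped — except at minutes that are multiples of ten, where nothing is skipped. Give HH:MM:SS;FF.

Each 10-minute DF block holds 10 × 60 × 30 − 9 × 2 = 17982 frames. 1585 ÷ 17982 → 0 full blocks, remainder 1585.
Within the partial block the first minute is 1800 frames and each further minute 1798, so 0 further minute boundaries passed. Total skipped labels = 18 × 0 + 2 × 0 = 0.
Non-drop label index = 1585 + 0 = 1585; at 30 labels/s that is 00:00:52:25, i.e. DF 00:00:52;25.

00:00:52;25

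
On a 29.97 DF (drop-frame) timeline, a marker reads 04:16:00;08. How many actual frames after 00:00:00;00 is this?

460346

Complete 10-minute blocks: 25, each 17982 frames → 449550.
Remaining 6 whole minutes in the current block: 1800 + 5 × 1798 = 10790 frames.
Within the current minute: 0 × 30 + 8 − 2 = 6 (labels ;00/;01 skipped at this minute). Total = 449550 + 10790 + 6 = 460346.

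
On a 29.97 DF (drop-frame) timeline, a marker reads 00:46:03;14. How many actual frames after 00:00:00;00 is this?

82820

As if non-drop at 30 labels/s: (0 × 3600 + 46 × 60 + 3) × 30 + 14 = 82904.
Minute boundaries passed: 46; those not divisible by 10: 46 − 4 = 42; dropped labels = 2 × 42 = 84.
Actual frame index = 82904 − 84 = 82820.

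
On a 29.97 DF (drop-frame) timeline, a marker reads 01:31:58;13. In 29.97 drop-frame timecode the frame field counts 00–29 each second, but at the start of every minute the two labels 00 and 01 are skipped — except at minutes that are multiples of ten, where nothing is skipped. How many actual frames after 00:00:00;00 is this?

Complete 10-minute blocks: 9, each 17982 frames → 161838.
Remaining 1 whole minute in the current block: 1800 + 0 × 1798 = 1800 frames.
Within the current minute: 58 × 30 + 13 − 2 = 1751 (labels ;00/;01 skipped at this minute). Total = 161838 + 1800 + 1751 = 165389.

165389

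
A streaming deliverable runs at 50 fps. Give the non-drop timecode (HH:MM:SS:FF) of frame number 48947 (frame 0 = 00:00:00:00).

00:16:18:47

48947 ÷ 50 = 978 full seconds, remainder 47 frames.
978 s = 0 h 16 min 18 s.
Timecode: 00:16:18:47.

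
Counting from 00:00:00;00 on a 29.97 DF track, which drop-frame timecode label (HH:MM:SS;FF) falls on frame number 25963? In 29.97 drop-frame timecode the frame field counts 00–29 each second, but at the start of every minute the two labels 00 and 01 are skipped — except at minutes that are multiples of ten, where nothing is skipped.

Ten DF minutes hold 17982 frames, so frame 25963 lies in block 1 (frames 17982–35963) with 7981 frames into that block.
The block's first minute is 1800 frames and the rest 1798 each; 7981 frames reaches minute 4, so 1 × 18 + 4 × 2 = 26 labels have been skipped so far.
Adding those back, label number 25963 + 26 = 25989 at 30 labels/s is 866 s + 9 f = 0 h 14 min 26 s frame 9, i.e. 00:14:26;09.

00:14:26;09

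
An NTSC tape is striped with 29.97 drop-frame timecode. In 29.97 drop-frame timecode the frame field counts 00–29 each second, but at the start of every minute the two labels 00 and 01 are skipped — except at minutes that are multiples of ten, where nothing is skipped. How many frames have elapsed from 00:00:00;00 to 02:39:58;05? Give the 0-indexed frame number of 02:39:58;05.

287657

Complete 10-minute blocks: 15, each 17982 frames → 269730.
Remaining 9 whole minutes in the current block: 1800 + 8 × 1798 = 16184 frames.
Within the current minute: 58 × 30 + 5 − 2 = 1743 (labels ;00/;01 skipped at this minute). Total = 269730 + 16184 + 1743 = 287657.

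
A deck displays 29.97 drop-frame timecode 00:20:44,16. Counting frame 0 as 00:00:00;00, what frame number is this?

37300

Complete 10-minute blocks: 2, each 17982 frames → 35964.
Remaining 0 whole minutes in the current block: 0 frames.
Within the current minute: 44 × 30 + 16 = 1336. Total = 35964 + 0 + 1336 = 37300.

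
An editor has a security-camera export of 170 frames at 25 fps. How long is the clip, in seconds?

Running time = 170 / (25) = 6.8 s.

6.8 seconds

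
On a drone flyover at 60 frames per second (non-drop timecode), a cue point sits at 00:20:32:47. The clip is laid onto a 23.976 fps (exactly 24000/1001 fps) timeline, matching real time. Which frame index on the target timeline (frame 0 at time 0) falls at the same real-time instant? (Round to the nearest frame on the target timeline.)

Source frame index: (0×3600 + 20×60 + 32) × 60 + 47 = 73967.
Real time: 73967 / (60) = 73967/60 s.
Target frame: (73967/60) × (24000/1001) = 29586800/1001 ≈ 29557.243 → 29557.

frame 29557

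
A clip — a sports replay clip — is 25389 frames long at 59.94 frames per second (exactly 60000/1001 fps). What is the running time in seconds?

Running time = 25389 / (60000/1001) = 423.57315 s.

423.57315 seconds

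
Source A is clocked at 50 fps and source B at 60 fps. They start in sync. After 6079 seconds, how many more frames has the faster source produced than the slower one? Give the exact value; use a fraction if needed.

A emits 50 × 6079 = 303950 frames; B emits 60 × 6079 = 364740.
Difference = 60790 frames; B is ahead of A.

60790 frames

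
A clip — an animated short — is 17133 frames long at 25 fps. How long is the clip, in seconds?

685.32 seconds

Running time = 17133 / (25) = 685.32 s.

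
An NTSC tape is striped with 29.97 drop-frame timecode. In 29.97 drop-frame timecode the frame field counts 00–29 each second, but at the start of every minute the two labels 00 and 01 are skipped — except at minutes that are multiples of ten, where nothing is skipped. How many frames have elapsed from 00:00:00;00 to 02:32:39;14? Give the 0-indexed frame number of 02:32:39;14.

274510

Complete 10-minute blocks: 15, each 17982 frames → 269730.
Remaining 2 whole minutes in the current block: 1800 + 1 × 1798 = 3598 frames.
Within the current minute: 39 × 30 + 14 − 2 = 1182 (labels ;00/;01 skipped at this minute). Total = 269730 + 3598 + 1182 = 274510.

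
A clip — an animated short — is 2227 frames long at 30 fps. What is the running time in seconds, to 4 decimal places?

74.2333 seconds

Running time = 2227 × 1/30 = 2227/30 s ≈ 74.2333 s.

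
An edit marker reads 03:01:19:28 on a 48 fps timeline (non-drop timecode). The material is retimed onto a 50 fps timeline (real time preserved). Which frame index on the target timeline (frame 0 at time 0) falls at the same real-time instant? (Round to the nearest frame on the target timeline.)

Source frame index: (3×3600 + 1×60 + 19) × 48 + 28 = 522220.
Real time: 522220 / (48) = 130555/12 s.
Target frame: (130555/12) × (50) = 3263875/6 ≈ 543979.167 → 543979.

frame 543979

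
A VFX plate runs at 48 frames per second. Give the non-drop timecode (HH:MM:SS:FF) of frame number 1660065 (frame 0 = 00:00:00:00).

1660065 ÷ 48 = 34584 full seconds, remainder 33 frames.
34584 s = 9 h 36 min 24 s.
Timecode: 09:36:24:33.

09:36:24:33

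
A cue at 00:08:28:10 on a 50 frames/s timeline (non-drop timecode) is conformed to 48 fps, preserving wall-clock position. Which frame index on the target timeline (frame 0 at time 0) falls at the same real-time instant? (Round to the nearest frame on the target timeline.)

frame 24394

Source frame index: (0×3600 + 8×60 + 28) × 50 + 10 = 25410.
Real time: 25410 / (50) = 2541/5 s.
Target frame: (2541/5) × (48) = 121968/5 ≈ 24393.600 → 24394.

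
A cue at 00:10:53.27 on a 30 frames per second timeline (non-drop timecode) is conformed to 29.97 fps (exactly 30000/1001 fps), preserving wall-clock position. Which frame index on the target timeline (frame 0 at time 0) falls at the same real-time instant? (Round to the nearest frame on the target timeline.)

Source frame index: (0×3600 + 10×60 + 53) × 30 + 27 = 19617.
Real time: 19617 / (30) = 6539/10 s.
Target frame: (6539/10) × (30000/1001) = 1509000/77 ≈ 19597.403 → 19597.

frame 19597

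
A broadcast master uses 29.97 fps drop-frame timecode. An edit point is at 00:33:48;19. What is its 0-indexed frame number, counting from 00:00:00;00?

60799

Complete 10-minute blocks: 3, each 17982 frames → 53946.
Remaining 3 whole minutes in the current block: 1800 + 2 × 1798 = 5396 frames.
Within the current minute: 48 × 30 + 19 − 2 = 1457 (labels ;00/;01 skipped at this minute). Total = 53946 + 5396 + 1457 = 60799.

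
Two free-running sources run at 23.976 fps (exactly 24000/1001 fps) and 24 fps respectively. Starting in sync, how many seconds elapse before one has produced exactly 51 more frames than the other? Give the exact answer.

2127.125 seconds

The gap grows by |24 − 24000/1001| = 24/1001 frames per second.
Time for a 51-frame gap: 51 ÷ (24/1001) = 2127.125 s.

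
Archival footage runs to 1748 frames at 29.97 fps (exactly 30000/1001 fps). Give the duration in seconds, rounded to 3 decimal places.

58.325 seconds

Running time = 1748 × 1001/30000 = 437437/7500 s ≈ 58.325 s.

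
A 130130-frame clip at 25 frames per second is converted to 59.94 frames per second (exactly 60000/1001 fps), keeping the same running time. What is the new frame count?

Target frames = source frames × (target rate / source rate) = 130130 × (60000/1001)/(25) = 130130 × 2400/1001 = 312000.

312000 frames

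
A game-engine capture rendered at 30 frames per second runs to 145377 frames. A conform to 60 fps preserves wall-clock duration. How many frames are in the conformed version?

Frames at target rate = 145377 × (60) / (30) = 290754.

290754 frames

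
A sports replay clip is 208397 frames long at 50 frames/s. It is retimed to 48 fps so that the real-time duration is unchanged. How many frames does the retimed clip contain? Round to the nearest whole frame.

Frames at target rate = 208397 × (48) / (50) = 5001528/25 ≈ 200061.120.
Nearest whole frame: 200061.

200061 frames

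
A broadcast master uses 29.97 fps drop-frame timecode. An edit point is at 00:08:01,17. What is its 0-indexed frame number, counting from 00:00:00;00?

14431

Complete 10-minute blocks: 0, each 17982 frames → 0.
Remaining 8 whole minutes in the current block: 1800 + 7 × 1798 = 14386 frames.
Within the current minute: 1 × 30 + 17 − 2 = 45 (labels ;00/;01 skipped at this minute). Total = 0 + 14386 + 45 = 14431.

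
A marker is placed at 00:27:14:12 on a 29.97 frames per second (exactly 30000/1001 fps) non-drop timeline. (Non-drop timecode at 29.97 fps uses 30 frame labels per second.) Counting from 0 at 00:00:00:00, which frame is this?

49032

Total seconds to the label: (0 × 3600 + 27 × 60 + 14) = 1634.
Frame index = 1634 × 30 + 12 = 49032.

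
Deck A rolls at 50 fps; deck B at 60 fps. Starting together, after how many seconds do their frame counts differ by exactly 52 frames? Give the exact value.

5.2 seconds

The gap grows by |60 − 50| = 10 frames per second.
Time for a 52-frame gap: 52 ÷ (10) = 5.2 s.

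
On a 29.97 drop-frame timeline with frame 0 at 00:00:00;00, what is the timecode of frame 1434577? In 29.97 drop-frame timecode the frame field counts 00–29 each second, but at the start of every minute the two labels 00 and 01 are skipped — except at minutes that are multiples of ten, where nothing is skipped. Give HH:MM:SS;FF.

13:17:47;03

Ten DF minutes hold 17982 frames, so frame 1434577 lies in block 79 (frames 1420578–1438559) with 13999 frames into that block.
The block's first minute is 1800 frames and the rest 1798 each; 13999 frames reaches minute 7, so 79 × 18 + 7 × 2 = 1436 labels have been skipped so far.
Adding those back, label number 1434577 + 1436 = 1436013 at 30 labels/s is 47867 s + 3 f = 13 h 17 min 47 s frame 3, i.e. 13:17:47;03.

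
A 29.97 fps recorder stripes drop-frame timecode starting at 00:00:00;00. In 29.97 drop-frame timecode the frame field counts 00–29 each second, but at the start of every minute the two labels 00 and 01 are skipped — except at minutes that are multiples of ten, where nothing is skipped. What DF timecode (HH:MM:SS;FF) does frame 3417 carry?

00:01:53;29

Each 10-minute DF block holds 10 × 60 × 30 − 9 × 2 = 17982 frames. 3417 ÷ 17982 → 0 full blocks, remainder 3417.
Within the partial block the first minute is 1800 frames and each further minute 1798, so 1 further minute boundary passed. Total skipped labels = 18 × 0 + 2 × 1 = 2.
Non-drop label index = 3417 + 2 = 3419; at 30 labels/s that is 00:01:53:29, i.e. DF 00:01:53;29.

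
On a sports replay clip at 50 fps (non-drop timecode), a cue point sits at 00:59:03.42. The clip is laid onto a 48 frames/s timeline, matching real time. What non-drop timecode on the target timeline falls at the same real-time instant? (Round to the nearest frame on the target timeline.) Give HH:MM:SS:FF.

Source frame index: (0×3600 + 59×60 + 3) × 50 + 42 = 177192.
Real time: 177192 / (50) = 88596/25 s.
Target frame: (88596/25) × (48) = 4252608/25 ≈ 170104.320 → 170104.
At 48 labels/s: frame 170104 → 00:59:03:40.

00:59:03:40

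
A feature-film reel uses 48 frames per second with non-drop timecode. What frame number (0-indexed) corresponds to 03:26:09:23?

Total seconds to the label: (3 × 3600 + 26 × 60 + 9) = 12369.
Frame index = 12369 × 48 + 23 = 593735.

593735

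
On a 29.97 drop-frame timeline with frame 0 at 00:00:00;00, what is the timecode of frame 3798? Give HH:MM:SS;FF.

Ten DF minutes hold 17982 frames, so frame 3798 lies in block 0 (frames 0–17981) with 3798 frames into that block.
The block's first minute is 1800 frames and the rest 1798 each; 3798 frames reaches minute 2, so 0 × 18 + 2 × 2 = 4 labels have been skipped so far.
Adding those back, label number 3798 + 4 = 3802 at 30 labels/s is 126 s + 22 f = 0 h 2 min 6 s frame 22, i.e. 00:02:06;22.

00:02:06;22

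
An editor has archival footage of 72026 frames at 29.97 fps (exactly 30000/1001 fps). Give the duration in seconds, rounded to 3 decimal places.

Running time = 72026 × 1001/30000 = 36049013/15000 s ≈ 2403.268 s.

2403.268 seconds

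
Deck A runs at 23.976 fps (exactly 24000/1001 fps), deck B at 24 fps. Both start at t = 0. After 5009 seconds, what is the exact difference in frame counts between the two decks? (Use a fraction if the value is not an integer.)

120216/1001 frames

A emits 24000/1001 × 5009 = 120216000/1001 frames; B emits 24 × 5009 = 120216.
Difference = 120216/1001 frames (≈ 120.0959); B is ahead of A.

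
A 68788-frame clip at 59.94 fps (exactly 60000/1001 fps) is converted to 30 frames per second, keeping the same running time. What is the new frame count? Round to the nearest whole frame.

34428 frames

Frames at target rate = 68788 × (30) / (60000/1001) = 17214197/500 ≈ 34428.394.
Nearest whole frame: 34428.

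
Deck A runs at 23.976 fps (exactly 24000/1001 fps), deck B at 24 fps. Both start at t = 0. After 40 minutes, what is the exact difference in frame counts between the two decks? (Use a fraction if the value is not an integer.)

40 min = 2400 s.
A emits 24000/1001 × 2400 = 57600000/1001 frames; B emits 24 × 2400 = 57600.
Difference = 57600/1001 frames (≈ 57.5425); B is ahead of A.

57600/1001 frames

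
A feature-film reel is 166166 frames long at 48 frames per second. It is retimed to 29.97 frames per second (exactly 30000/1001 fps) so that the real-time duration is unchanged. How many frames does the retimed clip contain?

Target frames = source frames × (target rate / source rate) = 166166 × (30000/1001)/(48) = 166166 × 625/1001 = 103750.

103750 frames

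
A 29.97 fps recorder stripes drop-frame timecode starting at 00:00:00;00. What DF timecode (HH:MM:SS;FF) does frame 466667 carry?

Each 10-minute DF block holds 10 × 60 × 30 − 9 × 2 = 17982 frames. 466667 ÷ 17982 → 25 full blocks, remainder 17117.
Within the partial block the first minute is 1800 frames and each further minute 1798, so 9 further minute boundaries passed. Total skipped labels = 18 × 25 + 2 × 9 = 468.
Non-drop label index = 466667 + 468 = 467135; at 30 labels/s that is 04:19:31:05, i.e. DF 04:19:31;05.

04:19:31;05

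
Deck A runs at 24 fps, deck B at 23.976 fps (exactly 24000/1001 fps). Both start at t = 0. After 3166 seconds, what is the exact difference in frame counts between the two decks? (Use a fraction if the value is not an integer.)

75984/1001 frames

A emits 24 × 3166 = 75984 frames; B emits 24000/1001 × 3166 = 75984000/1001.
Difference = 75984/1001 frames (≈ 75.9081); B is behind A.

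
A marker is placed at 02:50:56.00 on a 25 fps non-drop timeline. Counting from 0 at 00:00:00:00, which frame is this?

Total seconds to the label: (2 × 3600 + 50 × 60 + 56) = 10256.
Frame index = 10256 × 25 + 0 = 256400.

256400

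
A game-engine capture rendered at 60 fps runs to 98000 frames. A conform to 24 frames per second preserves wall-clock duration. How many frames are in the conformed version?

Target frames = source frames × (target rate / source rate) = 98000 × (24)/(60) = 98000 × 2/5 = 39200.

39200 frames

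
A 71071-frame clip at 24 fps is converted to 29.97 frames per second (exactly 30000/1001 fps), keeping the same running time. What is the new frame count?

Target frames = source frames × (target rate / source rate) = 71071 × (30000/1001)/(24) = 71071 × 1250/1001 = 88750.

88750 frames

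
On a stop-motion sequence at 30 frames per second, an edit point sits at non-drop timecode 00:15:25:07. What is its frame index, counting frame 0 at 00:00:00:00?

Total seconds to the label: (0 × 3600 + 15 × 60 + 25) = 925.
Frame index = 925 × 30 + 7 = 27757.

frame 27757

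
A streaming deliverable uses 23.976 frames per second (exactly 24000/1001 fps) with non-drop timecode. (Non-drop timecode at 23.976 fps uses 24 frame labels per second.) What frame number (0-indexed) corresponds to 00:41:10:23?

Total seconds to the label: (0 × 3600 + 41 × 60 + 10) = 2470.
Frame index = 2470 × 24 + 23 = 59303.

frame 59303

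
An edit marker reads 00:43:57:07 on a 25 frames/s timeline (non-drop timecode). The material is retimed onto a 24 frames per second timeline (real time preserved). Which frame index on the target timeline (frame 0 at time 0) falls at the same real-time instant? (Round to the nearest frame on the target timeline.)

Source frame index: (0×3600 + 43×60 + 57) × 25 + 7 = 65932.
Real time: 65932 / (25) = 65932/25 s.
Target frame: (65932/25) × (24) = 1582368/25 ≈ 63294.720 → 63295.

frame 63295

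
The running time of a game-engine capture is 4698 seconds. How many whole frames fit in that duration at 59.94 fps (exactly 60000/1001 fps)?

281598 frames

Frames = 4698 × 60000/1001 = 281880000/1001 ≈ 281598.4016.
Complete frames: 281598.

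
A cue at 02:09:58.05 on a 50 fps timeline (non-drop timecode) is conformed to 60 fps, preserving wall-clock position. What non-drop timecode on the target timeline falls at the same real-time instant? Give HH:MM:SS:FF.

02:09:58:06

Source frame index: (2×3600 + 9×60 + 58) × 50 + 5 = 389905.
Real time: 389905 / (50) = 77981/10 s.
Target frame: (77981/10) × (60) = 467886.
At 60 labels/s: frame 467886 → 02:09:58:06.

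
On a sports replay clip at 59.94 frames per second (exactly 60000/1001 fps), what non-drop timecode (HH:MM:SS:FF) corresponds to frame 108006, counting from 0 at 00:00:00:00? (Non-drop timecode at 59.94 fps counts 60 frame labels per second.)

00:30:00:06

108006 ÷ 60 = 1800 full seconds, remainder 6 frames.
1800 s = 0 h 30 min 0 s.
Timecode: 00:30:00:06.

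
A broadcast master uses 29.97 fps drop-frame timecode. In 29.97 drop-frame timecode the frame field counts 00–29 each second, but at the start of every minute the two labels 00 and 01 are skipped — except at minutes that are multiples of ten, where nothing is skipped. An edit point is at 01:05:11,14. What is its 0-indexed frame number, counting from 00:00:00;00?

Complete 10-minute blocks: 6, each 17982 frames → 107892.
Remaining 5 whole minutes in the current block: 1800 + 4 × 1798 = 8992 frames.
Within the current minute: 11 × 30 + 14 − 2 = 342 (labels ;00/;01 skipped at this minute). Total = 107892 + 8992 + 342 = 117226.

117226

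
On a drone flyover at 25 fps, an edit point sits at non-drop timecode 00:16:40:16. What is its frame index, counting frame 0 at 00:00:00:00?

25016

Total seconds to the label: (0 × 3600 + 16 × 60 + 40) = 1000.
Frame index = 1000 × 25 + 16 = 25016.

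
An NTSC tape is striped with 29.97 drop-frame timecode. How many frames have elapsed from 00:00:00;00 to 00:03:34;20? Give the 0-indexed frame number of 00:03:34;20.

6434

Complete 10-minute blocks: 0, each 17982 frames → 0.
Remaining 3 whole minutes in the current block: 1800 + 2 × 1798 = 5396 frames.
Within the current minute: 34 × 30 + 20 − 2 = 1038 (labels ;00/;01 skipped at this minute). Total = 0 + 5396 + 1038 = 6434.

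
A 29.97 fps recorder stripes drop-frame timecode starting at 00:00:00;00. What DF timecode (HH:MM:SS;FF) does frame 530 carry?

Each 10-minute DF block holds 10 × 60 × 30 − 9 × 2 = 17982 frames. 530 ÷ 17982 → 0 full blocks, remainder 530.
Within the partial block the first minute is 1800 frames and each further minute 1798, so 0 further minute boundaries passed. Total skipped labels = 18 × 0 + 2 × 0 = 0.
Non-drop label index = 530 + 0 = 530; at 30 labels/s that is 00:00:17:20, i.e. DF 00:00:17;20.

00:00:17;20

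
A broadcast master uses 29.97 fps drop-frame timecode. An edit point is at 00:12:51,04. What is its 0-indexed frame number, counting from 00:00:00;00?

23112

Complete 10-minute blocks: 1, each 17982 frames → 17982.
Remaining 2 whole minutes in the current block: 1800 + 1 × 1798 = 3598 frames.
Within the current minute: 51 × 30 + 4 − 2 = 1532 (labels ;00/;01 skipped at this minute). Total = 17982 + 3598 + 1532 = 23112.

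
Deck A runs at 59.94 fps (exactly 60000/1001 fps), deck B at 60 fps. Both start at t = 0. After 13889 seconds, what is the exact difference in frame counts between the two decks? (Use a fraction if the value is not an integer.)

A emits 60000/1001 × 13889 = 833340000/1001 frames; B emits 60 × 13889 = 833340.
Difference = 833340/1001 frames (≈ 832.5075); B is ahead of A.

833340/1001 frames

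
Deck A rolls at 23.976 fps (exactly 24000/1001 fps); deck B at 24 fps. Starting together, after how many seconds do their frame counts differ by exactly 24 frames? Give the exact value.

The gap grows by |24 − 24000/1001| = 24/1001 frames per second.
Time for a 24-frame gap: 24 ÷ (24/1001) = 1001 s.

1001 seconds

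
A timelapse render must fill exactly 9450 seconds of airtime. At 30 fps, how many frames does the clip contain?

Frames = 9450 × 30 = 283500.

283500 frames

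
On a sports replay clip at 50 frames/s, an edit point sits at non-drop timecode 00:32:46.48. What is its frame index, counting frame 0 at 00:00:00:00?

Total seconds to the label: (0 × 3600 + 32 × 60 + 46) = 1966.
Frame index = 1966 × 50 + 48 = 98348.

frame 98348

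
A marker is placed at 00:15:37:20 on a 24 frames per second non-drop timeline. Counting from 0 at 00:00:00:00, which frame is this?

22508

Total seconds to the label: (0 × 3600 + 15 × 60 + 37) = 937.
Frame index = 937 × 24 + 20 = 22508.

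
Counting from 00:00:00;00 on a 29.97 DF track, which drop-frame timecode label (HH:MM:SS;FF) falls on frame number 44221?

Each 10-minute DF block holds 10 × 60 × 30 − 9 × 2 = 17982 frames. 44221 ÷ 17982 → 2 full blocks, remainder 8257.
Within the partial block the first minute is 1800 frames and each further minute 1798, so 4 further minute boundaries passed. Total skipped labels = 18 × 2 + 2 × 4 = 44.
Non-drop label index = 44221 + 44 = 44265; at 30 labels/s that is 00:24:35:15, i.e. DF 00:24:35;15.

00:24:35;15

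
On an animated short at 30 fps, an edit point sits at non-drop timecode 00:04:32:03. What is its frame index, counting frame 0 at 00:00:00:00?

8163

Total seconds to the label: (0 × 3600 + 4 × 60 + 32) = 272.
Frame index = 272 × 30 + 3 = 8163.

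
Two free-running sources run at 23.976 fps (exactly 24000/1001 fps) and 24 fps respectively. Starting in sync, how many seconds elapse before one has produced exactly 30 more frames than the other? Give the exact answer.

1251.25 seconds

The gap grows by |24 − 24000/1001| = 24/1001 frames per second.
Time for a 30-frame gap: 30 ÷ (24/1001) = 1251.25 s.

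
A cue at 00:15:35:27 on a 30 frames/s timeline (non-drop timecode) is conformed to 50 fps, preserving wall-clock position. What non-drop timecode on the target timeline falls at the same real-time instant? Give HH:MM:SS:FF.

Source frame index: (0×3600 + 15×60 + 35) × 30 + 27 = 28077.
Real time: 28077 / (30) = 9359/10 s.
Target frame: (9359/10) × (50) = 46795.
At 50 labels/s: frame 46795 → 00:15:35:45.

00:15:35:45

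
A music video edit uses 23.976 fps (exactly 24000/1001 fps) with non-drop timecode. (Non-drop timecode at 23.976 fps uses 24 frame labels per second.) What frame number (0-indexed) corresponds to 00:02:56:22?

4246

Total seconds to the label: (0 × 3600 + 2 × 60 + 56) = 176.
Frame index = 176 × 24 + 22 = 4246.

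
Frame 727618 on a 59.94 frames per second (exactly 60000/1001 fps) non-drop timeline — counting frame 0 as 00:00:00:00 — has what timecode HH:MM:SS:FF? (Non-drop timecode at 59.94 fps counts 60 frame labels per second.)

727618 ÷ 60 = 12126 full seconds, remainder 58 frames.
12126 s = 3 h 22 min 6 s.
Timecode: 03:22:06:58.

03:22:06:58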